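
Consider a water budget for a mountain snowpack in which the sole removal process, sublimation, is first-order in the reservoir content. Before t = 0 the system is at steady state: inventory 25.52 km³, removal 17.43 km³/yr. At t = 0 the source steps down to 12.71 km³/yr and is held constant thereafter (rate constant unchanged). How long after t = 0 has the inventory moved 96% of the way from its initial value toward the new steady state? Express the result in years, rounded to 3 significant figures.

τ = M₀/F₀ = 25.52/17.43 = 1.464 yr.
The remaining gap fraction is e^(−t/τ); 96% covered ⇒ e^(−t/τ) = 0.0400.
t = −τ ln(0.0400) = 1.464 × 3.219 = 4.713 yr.

4.71 yr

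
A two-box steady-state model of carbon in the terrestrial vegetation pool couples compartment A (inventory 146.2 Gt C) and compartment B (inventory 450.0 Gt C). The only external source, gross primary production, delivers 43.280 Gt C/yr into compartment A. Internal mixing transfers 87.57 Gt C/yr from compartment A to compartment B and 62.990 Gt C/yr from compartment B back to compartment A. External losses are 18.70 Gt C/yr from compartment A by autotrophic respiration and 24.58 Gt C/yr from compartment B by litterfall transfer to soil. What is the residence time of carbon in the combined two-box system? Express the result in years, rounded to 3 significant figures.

13.8 yr

For the system as a whole, the A↔B exchange is internal and contributes nothing to the throughput; only the external sinks remove mass.
M_total = 146.2 + 450.0 = 596.20 Gt C.
ΣF_external_out = 18.70 + 24.58 = 43.280 Gt C/yr.
τ = M_total / ΣF_ext = 596.20 / 43.280 = 13.78 yr.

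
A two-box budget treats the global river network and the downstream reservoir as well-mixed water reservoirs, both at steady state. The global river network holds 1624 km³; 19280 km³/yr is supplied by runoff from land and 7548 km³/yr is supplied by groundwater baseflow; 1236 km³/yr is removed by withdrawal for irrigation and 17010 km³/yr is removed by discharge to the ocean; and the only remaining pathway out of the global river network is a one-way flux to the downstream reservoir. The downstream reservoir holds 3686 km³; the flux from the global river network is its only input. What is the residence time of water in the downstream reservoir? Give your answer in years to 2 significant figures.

0.43 yr

Balance the global river network: ΣF_in = 19280 + 7548 = 26828 km³/yr.
Flux to the downstream reservoir = ΣF_in − (1236 + 17010) = 8582.0 km³/yr.
At steady state the output of the downstream reservoir equals its input, 8582.0 km³/yr.
τ = M / F = 3686 / 8582.0 = 0.4295 yr.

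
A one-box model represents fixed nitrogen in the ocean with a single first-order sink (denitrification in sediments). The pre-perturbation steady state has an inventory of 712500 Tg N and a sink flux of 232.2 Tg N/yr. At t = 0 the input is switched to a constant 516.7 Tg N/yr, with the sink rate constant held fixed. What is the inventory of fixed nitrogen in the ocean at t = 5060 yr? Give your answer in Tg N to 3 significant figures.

1.42×10^6 Tg N

The sink rate constant is k = F₀/M₀ = 232.2/712500 = 0.0003259 yr⁻¹.
Solving dM/dt = F₁ − kM with M(0) = M₀ gives M(t) = F₁/k + (M₀ − F₁/k)·e^(−kt).
F₁/k = 516.7/0.0003259 = 1.5855×10^6 Tg N; kt = 0.0003259 × 5060 = 1.649, e^(−kt) = 0.1922.
M(5060) = 1.5855×10^6 + (712500 − 1.5855×10^6) × 0.1922 = 1.5855×10^6 − 167800 = 1.4177×10^6 Tg N.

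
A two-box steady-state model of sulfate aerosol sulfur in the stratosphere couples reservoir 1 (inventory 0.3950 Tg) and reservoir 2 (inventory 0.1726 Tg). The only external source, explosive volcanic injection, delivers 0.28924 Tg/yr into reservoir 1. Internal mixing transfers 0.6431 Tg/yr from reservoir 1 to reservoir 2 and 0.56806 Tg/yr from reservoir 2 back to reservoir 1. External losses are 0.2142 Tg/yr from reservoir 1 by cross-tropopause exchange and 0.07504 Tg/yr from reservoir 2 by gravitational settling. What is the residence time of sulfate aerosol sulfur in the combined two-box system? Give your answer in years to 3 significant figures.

1.96 yr

Treat the two boxes together as one reservoir: the mixing fluxes between them are internal recycling, so τ = ΣM / Σ(external losses).
M_total = 0.3950 + 0.1726 = 0.56760 Tg.
ΣF_external_out = 0.2142 + 0.07504 = 0.28924 Tg/yr.
τ = M_total / ΣF_ext = 0.56760 / 0.28924 = 1.962 yr.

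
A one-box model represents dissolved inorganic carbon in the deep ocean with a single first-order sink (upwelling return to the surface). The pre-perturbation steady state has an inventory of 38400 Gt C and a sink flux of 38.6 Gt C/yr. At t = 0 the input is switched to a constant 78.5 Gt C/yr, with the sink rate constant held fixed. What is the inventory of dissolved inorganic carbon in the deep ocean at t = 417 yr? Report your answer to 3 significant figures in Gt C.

τ = M₀/F₀ = 38400/38.6 = 994.8 yr; rate constant k = 1/τ.
New steady state M_∞ = F₁/k = F₁·τ = 78.5 × 994.8 = 78093 Gt C.
M(t) = M_∞ + (M₀ − M_∞)·e^(−t/τ); t/τ = 417/994.8 = 0.4192, so e^(−t/τ) = 0.6576.
M(t) = 78093 − 39690 × 0.6576 = 51991 Gt C.

52000 Gt C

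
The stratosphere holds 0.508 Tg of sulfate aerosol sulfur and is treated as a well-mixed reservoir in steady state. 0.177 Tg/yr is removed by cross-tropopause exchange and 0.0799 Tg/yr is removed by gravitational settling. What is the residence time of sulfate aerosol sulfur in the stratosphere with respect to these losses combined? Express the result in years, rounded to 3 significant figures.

1.98 yr

Total removal = 0.1770 + 0.07990 = 0.25690 Tg/yr.
τ = M / ΣF_out = 0.508 / 0.25690 = 1.977 yr.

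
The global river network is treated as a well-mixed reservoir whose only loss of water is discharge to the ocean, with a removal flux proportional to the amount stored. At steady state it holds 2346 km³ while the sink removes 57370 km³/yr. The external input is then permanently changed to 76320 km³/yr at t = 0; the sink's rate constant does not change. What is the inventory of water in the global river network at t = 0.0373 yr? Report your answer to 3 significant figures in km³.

2810 km³

Residence time τ = M₀/F₀ = 0.04089 yr. The eventual steady state is M_∞ = M₀·(F₁/F₀) = 2346 × 76320/57370 = 3120.9 km³.
The anomaly ΔM(t) = M(t) − M_∞ decays as ΔM₀·e^(−t/τ) with ΔM₀ = 2346 − 3120.9 = −774.9 km³.
At t = 0.0373 yr, e^(−t/τ) = e^(−0.9121) = 0.4017, so ΔM = −311.3 km³ and M = 3120.9 − 311.3 = 2809.7 km³.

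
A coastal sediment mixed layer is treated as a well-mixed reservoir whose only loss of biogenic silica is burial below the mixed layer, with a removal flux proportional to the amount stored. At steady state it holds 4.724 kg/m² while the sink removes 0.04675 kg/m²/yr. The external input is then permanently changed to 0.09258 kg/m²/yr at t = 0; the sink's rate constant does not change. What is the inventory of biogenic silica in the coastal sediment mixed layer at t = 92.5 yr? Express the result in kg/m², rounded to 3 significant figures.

7.50 kg/m²

The sink rate constant is k = F₀/M₀ = 0.04675/4.724 = 0.009896 yr⁻¹.
Solving dM/dt = F₁ − kM with M(0) = M₀ gives M(t) = F₁/k + (M₀ − F₁/k)·e^(−kt).
F₁/k = 0.09258/0.009896 = 9.3550 kg/m²; kt = 0.009896 × 92.5 = 0.9154, e^(−kt) = 0.4004.
M(92.5) = 9.3550 + (4.724 − 9.3550) × 0.4004 = 9.3550 − 1.854 = 7.5010 kg/m².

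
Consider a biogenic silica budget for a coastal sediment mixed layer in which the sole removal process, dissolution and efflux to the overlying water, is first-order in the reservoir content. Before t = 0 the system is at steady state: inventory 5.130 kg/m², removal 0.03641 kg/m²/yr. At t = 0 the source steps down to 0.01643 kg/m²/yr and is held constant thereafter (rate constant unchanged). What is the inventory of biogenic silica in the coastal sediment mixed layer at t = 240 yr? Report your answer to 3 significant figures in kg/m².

Residence time τ = M₀/F₀ = 140.9 yr. The eventual steady state is M_∞ = M₀·(F₁/F₀) = 5.130 × 0.01643/0.03641 = 2.3149 kg/m².
The anomaly ΔM(t) = M(t) − M_∞ decays as ΔM₀·e^(−t/τ) with ΔM₀ = 5.130 − 2.3149 = 2.815 kg/m².
At t = 240 yr, e^(−t/τ) = e^(−1.703) = 0.1821, so ΔM = 0.5125 kg/m² and M = 2.3149 + 0.5125 = 2.8274 kg/m².

2.83 kg/m²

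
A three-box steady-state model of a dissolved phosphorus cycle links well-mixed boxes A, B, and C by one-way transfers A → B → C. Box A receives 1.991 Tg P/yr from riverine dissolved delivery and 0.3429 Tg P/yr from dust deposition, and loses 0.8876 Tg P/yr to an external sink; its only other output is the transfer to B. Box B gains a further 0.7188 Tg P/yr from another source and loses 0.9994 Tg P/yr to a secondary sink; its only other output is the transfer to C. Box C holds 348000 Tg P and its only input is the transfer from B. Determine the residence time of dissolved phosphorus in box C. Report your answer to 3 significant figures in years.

299000 yr

Box A: F(A→B) = (1.991 + 0.3429) − 0.8876 = 1.4463 Tg P/yr.
Box B: F(B→C) = (1.4463 + 0.7188) − 0.9994 = 1.1657 Tg P/yr.
Box C throughput = its input = 1.1657 Tg P/yr; τ = 348000 / 1.1657 = 298500 yr.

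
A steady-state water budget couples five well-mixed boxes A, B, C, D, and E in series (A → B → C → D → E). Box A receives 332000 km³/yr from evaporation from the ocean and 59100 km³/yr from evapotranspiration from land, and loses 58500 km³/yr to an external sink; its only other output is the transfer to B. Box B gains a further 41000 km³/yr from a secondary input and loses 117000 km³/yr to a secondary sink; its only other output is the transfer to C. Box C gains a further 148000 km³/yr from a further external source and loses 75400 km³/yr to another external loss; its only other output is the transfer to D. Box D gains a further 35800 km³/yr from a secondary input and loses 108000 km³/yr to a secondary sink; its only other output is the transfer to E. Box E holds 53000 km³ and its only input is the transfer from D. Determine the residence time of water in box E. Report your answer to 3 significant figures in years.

0.206 yr

Box A: F(A→B) = (332000 + 59100) − 58500 = 332600 km³/yr.
Box B: F(B→C) = (332600 + 41000) − 117000 = 256600 km³/yr.
Box C: F(C→D) = (256600 + 148000) − 75400 = 329200 km³/yr.
Box D: F(D→E) = (329200 + 35800) − 108000 = 257000 km³/yr.
Box E throughput = its input = 257000 km³/yr; τ = 53000 / 257000 = 0.2062 yr.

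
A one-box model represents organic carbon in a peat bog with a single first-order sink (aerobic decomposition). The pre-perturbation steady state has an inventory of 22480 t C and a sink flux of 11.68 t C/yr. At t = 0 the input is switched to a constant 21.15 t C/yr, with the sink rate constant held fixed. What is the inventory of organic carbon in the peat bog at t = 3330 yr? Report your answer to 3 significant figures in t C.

Residence time τ = M₀/F₀ = 1925 yr. The eventual steady state is M_∞ = M₀·(F₁/F₀) = 22480 × 21.15/11.68 = 40707 t C.
The anomaly ΔM(t) = M(t) − M_∞ decays as ΔM₀·e^(−t/τ) with ΔM₀ = 22480 − 40707 = −18230 t C.
At t = 3330 yr, e^(−t/τ) = e^(−1.730) = 0.1773, so ΔM = −3231 t C and M = 40707 − 3231 = 37476 t C.

37500 t C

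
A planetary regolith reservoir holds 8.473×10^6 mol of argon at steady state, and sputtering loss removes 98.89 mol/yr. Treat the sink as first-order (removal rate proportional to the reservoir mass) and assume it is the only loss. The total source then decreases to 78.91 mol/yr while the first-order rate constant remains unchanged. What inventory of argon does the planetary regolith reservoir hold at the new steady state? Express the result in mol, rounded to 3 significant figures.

6.76×10^6 mol

Rate constant k = F/M = 98.89 / 8.473×10^6 = 1.167×10^-5 yr⁻¹.
At the new steady state, source = k·M_new ⇒ M_new = 78.91 / 1.167×10^-5 = 6.761×10^6 mol.
(Equivalently M_new = M × F_new/F_old = 8.473×10^6 × 78.91/98.89.)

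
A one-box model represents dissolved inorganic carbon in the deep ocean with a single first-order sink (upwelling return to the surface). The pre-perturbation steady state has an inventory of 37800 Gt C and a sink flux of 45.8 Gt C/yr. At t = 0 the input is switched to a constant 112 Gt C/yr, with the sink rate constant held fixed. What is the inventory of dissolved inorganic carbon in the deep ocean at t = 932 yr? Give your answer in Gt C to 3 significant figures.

Residence time τ = M₀/F₀ = 825.3 yr. The eventual steady state is M_∞ = M₀·(F₁/F₀) = 37800 × 112/45.8 = 92437 Gt C.
The anomaly ΔM(t) = M(t) − M_∞ decays as ΔM₀·e^(−t/τ) with ΔM₀ = 37800 − 92437 = −54640 Gt C.
At t = 932 yr, e^(−t/τ) = e^(−1.129) = 0.3233, so ΔM = −17660 Gt C and M = 92437 − 17660 = 74774 Gt C.

74800 Gt C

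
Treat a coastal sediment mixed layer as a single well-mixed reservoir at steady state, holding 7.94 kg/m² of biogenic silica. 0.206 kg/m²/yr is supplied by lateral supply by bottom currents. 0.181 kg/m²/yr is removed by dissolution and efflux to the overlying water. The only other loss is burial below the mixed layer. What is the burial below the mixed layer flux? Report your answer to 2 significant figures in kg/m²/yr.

0.025 kg/m²/yr

At steady state ΣF_in = ΣF_out.
ΣF_in = 0.20600 kg/m²/yr.
Burial below the mixed layer flux = ΣF_in − (0.181) = 0.20600 − 0.1810 = 0.02500 kg/m²/yr.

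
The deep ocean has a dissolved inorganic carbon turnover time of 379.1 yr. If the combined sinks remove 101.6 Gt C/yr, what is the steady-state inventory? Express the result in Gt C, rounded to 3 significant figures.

38500 Gt C

τ = M/F ⇒ M = τ × F = 379.1 × 101.6 = 38520 Gt C.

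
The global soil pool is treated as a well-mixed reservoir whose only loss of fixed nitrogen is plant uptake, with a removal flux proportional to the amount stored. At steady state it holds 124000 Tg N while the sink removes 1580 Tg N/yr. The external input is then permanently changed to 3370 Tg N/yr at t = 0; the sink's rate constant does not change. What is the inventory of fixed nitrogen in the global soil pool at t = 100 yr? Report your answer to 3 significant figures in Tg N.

225000 Tg N

Residence time τ = M₀/F₀ = 78.48 yr. The eventual steady state is M_∞ = M₀·(F₁/F₀) = 124000 × 3370/1580 = 264480 Tg N.
The anomaly ΔM(t) = M(t) − M_∞ decays as ΔM₀·e^(−t/τ) with ΔM₀ = 124000 − 264480 = −140500 Tg N.
At t = 100 yr, e^(−t/τ) = e^(−1.274) = 0.2797, so ΔM = −39290 Tg N and M = 264480 − 39290 = 225190 Tg N.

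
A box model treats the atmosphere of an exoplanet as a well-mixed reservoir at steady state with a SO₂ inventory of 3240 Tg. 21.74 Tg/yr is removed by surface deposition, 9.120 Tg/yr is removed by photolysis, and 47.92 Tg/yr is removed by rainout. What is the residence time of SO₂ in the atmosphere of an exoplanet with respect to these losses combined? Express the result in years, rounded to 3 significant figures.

41.1 yr

Total removal = 21.74 + 9.120 + 47.92 = 78.780 Tg/yr.
τ = M / ΣF_out = 3240 / 78.780 = 41.13 yr.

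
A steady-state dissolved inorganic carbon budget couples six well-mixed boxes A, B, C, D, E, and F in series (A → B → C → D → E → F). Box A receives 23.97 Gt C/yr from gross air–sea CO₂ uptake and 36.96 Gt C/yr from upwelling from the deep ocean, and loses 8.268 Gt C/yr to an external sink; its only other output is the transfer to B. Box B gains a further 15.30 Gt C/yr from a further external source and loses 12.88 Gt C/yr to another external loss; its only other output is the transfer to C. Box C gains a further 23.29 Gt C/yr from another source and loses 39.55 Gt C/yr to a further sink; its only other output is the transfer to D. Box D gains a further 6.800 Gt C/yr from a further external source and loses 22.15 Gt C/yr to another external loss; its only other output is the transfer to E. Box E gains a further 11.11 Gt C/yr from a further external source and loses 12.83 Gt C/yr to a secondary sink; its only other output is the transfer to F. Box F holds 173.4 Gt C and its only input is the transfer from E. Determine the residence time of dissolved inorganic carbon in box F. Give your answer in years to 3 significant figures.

Box A: F(A→B) = (23.97 + 36.96) − 8.268 = 52.662 Gt C/yr.
Box B: F(B→C) = (52.662 + 15.30) − 12.88 = 55.082 Gt C/yr.
Box C: F(C→D) = (55.082 + 23.29) − 39.55 = 38.822 Gt C/yr.
Box D: F(D→E) = (38.822 + 6.800) − 22.15 = 23.472 Gt C/yr.
Box E: F(E→F) = (23.472 + 11.11) − 12.83 = 21.752 Gt C/yr.
Box F throughput = its input = 21.752 Gt C/yr; τ = 173.4 / 21.752 = 7.972 yr.

7.97 yr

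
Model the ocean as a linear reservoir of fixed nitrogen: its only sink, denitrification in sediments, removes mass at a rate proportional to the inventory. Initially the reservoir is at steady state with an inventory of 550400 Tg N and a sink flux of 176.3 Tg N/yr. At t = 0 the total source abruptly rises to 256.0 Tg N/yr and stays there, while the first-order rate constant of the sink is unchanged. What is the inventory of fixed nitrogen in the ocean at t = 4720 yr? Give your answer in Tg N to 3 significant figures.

744000 Tg N

τ = M₀/F₀ = 550400/176.3 = 3122 yr; rate constant k = 1/τ.
New steady state M_∞ = F₁/k = F₁·τ = 256.0 × 3122 = 799220 Tg N.
M(t) = M_∞ + (M₀ − M_∞)·e^(−t/τ); t/τ = 4720/3122 = 1.512, so e^(−t/τ) = 0.2205.
M(t) = 799220 − 248800 × 0.2205 = 744360 Tg N.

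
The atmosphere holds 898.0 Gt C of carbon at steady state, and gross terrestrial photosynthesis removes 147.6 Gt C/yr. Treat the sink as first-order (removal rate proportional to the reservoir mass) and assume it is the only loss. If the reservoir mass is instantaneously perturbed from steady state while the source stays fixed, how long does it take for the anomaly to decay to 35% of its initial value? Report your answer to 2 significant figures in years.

For a linear reservoir the anomaly decays as exp(−t/τ) with τ = M/F = 898.0/147.6 = 6.084 yr.
exp(−t/τ) = 0.35 ⇒ t = −τ ln(0.35) = 6.084 × 1.050 = 6.387 yr.

6.4 yr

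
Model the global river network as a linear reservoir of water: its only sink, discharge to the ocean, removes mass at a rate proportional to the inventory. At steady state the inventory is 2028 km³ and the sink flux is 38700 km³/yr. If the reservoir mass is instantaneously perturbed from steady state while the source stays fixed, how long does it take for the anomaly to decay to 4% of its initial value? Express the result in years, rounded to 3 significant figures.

0.169 yr

For a linear reservoir the anomaly decays as exp(−t/τ) with τ = M/F = 2028/38700 = 0.05240 yr.
exp(−t/τ) = 0.04 ⇒ t = −τ ln(0.04) = 0.05240 × 3.219 = 0.1687 yr.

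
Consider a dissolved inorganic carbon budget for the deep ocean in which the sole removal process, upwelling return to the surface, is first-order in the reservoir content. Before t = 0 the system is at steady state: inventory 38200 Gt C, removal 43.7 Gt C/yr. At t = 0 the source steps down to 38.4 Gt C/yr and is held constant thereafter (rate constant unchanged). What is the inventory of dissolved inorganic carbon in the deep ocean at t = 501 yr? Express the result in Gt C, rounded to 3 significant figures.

τ = M₀/F₀ = 38200/43.7 = 874.1 yr; rate constant k = 1/τ.
New steady state M_∞ = F₁/k = F₁·τ = 38.4 × 874.1 = 33567 Gt C.
M(t) = M_∞ + (M₀ − M_∞)·e^(−t/τ); t/τ = 501/874.1 = 0.5731, so e^(−t/τ) = 0.5638.
M(t) = 33567 + 4633 × 0.5638 = 36179 Gt C.

36200 Gt C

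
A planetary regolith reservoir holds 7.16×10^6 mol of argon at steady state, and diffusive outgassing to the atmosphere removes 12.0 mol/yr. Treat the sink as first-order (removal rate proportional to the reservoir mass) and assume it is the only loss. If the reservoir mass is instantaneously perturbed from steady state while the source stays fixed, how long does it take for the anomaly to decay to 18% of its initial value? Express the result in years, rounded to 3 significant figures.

1.02×10^6 yr

For a linear reservoir the anomaly decays as exp(−t/τ) with τ = M/F = 7.16×10^6/12.0 = 596700 yr.
exp(−t/τ) = 0.18 ⇒ t = −τ ln(0.18) = 596700 × 1.715 = 1.023×10^6 yr.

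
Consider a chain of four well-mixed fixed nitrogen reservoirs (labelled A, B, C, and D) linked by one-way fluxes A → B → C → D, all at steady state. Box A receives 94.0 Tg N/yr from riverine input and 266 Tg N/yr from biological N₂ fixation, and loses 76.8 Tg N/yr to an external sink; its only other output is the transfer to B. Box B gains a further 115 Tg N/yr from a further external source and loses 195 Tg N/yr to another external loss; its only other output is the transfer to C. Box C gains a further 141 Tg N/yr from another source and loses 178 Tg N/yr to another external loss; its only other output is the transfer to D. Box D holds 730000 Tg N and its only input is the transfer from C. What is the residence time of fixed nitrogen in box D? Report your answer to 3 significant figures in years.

Box A: F(A→B) = (94.0 + 266) − 76.8 = 283.20 Tg N/yr.
Box B: F(B→C) = (283.20 + 115) − 195 = 203.20 Tg N/yr.
Box C: F(C→D) = (203.20 + 141) − 178 = 166.20 Tg N/yr.
Box D throughput = its input = 166.20 Tg N/yr; τ = 730000 / 166.20 = 4392 yr.

4390 yr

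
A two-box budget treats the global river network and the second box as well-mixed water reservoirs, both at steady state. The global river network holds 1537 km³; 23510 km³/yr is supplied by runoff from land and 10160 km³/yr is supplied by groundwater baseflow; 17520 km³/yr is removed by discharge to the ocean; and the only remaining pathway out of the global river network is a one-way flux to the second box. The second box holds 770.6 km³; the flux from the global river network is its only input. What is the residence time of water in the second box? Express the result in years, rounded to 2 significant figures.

Balance the global river network: ΣF_in = 23510 + 10160 = 33670 km³/yr.
Flux to the second box = ΣF_in − (17520) = 16150 km³/yr.
At steady state the output of the second box equals its input, 16150 km³/yr.
τ = M / F = 770.6 / 16150 = 0.04772 yr.

0.048 yr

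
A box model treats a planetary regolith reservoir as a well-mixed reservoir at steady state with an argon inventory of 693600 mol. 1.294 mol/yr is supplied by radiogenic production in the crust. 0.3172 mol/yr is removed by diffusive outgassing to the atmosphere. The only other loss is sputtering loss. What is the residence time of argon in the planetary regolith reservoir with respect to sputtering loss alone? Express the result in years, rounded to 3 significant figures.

710000 yr

At steady state ΣF_in = ΣF_out.
ΣF_in = 1.2940 mol/yr.
Sputtering loss flux = ΣF_in − (0.3172) = 1.2940 − 0.3172 = 0.9768 mol/yr.
τ = M / F = 693600 / 0.9768 = 710100 yr.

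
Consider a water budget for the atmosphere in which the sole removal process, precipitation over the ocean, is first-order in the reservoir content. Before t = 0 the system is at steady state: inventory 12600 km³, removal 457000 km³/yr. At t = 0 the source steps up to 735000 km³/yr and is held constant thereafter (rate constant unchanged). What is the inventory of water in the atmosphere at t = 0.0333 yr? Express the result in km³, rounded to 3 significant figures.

18000 km³

The sink rate constant is k = F₀/M₀ = 457000/12600 = 36.27 yr⁻¹.
Solving dM/dt = F₁ − kM with M(0) = M₀ gives M(t) = F₁/k + (M₀ − F₁/k)·e^(−kt).
F₁/k = 735000/36.27 = 20265 km³; kt = 36.27 × 0.0333 = 1.208, e^(−kt) = 0.2989.
M(0.0333) = 20265 + (12600 − 20265) × 0.2989 = 20265 − 2291 = 17974 km³.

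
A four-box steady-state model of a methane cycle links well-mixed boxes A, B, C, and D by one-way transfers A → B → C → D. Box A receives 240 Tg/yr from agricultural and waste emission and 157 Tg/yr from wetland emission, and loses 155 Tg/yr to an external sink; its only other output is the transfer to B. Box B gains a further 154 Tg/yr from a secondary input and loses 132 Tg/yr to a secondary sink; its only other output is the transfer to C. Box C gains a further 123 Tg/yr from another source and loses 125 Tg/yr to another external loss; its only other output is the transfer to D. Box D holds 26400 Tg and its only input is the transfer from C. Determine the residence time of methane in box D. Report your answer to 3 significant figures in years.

101 yr

Box A: F(A→B) = (240 + 157) − 155 = 242.00 Tg/yr.
Box B: F(B→C) = (242.00 + 154) − 132 = 264.00 Tg/yr.
Box C: F(C→D) = (264.00 + 123) − 125 = 262.00 Tg/yr.
Box D throughput = its input = 262.00 Tg/yr; τ = 26400 / 262.00 = 100.8 yr.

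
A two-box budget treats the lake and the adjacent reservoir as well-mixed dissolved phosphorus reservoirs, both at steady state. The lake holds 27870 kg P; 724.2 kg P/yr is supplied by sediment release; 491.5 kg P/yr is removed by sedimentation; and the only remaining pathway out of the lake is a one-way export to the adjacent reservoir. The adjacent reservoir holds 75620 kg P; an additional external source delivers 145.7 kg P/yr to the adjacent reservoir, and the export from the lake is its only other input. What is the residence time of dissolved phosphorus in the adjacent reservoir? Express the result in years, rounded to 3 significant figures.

200 yr

Balance the lake: ΣF_in = 724.20 kg P/yr.
Export to the adjacent reservoir = ΣF_in − (491.5) = 232.70 kg P/yr.
Total input to the adjacent reservoir = 232.70 + 145.7 = 378.40 kg P/yr; at steady state this equals its total output.
τ = M / F = 75620 / 378.40 = 199.8 yr.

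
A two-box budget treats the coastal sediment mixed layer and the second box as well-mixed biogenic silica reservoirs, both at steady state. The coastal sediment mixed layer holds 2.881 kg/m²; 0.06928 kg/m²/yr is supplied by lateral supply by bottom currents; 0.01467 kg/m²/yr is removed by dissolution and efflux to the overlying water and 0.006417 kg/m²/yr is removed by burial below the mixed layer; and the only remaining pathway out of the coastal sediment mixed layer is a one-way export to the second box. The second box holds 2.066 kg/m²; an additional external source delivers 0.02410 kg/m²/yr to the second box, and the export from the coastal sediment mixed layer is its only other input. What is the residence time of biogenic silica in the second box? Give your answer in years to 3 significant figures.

28.6 yr

Balance the coastal sediment mixed layer: ΣF_in = 0.069280 kg/m²/yr.
Export to the second box = ΣF_in − (0.01467 + 0.006417) = 0.048193 kg/m²/yr.
Total input to the second box = 0.048193 + 0.02410 = 0.072293 kg/m²/yr; at steady state this equals its total output.
τ = M / F = 2.066 / 0.072293 = 28.58 yr.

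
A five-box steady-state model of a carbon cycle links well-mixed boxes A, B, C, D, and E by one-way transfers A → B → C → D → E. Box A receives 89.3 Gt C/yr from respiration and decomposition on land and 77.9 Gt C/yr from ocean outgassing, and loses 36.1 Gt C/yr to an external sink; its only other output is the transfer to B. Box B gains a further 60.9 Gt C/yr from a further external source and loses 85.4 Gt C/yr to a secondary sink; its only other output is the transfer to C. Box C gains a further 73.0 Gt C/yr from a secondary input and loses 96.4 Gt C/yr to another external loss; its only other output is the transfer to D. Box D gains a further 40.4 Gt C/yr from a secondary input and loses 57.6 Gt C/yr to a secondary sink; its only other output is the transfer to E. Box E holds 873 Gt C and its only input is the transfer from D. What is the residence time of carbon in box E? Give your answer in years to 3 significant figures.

13.2 yr

Box A: F(A→B) = (89.3 + 77.9) − 36.1 = 131.10 Gt C/yr.
Box B: F(B→C) = (131.10 + 60.9) − 85.4 = 106.60 Gt C/yr.
Box C: F(C→D) = (106.60 + 73.0) − 96.4 = 83.200 Gt C/yr.
Box D: F(D→E) = (83.200 + 40.4) − 57.6 = 66.000 Gt C/yr.
Box E throughput = its input = 66.000 Gt C/yr; τ = 873 / 66.000 = 13.23 yr.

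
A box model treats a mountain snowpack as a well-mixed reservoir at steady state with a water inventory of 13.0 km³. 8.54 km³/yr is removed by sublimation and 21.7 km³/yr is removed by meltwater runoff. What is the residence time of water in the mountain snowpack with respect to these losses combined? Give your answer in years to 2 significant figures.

0.43 yr

Total removal = 8.540 + 21.70 = 30.240 km³/yr.
τ = M / ΣF_out = 13.0 / 30.240 = 0.4299 yr.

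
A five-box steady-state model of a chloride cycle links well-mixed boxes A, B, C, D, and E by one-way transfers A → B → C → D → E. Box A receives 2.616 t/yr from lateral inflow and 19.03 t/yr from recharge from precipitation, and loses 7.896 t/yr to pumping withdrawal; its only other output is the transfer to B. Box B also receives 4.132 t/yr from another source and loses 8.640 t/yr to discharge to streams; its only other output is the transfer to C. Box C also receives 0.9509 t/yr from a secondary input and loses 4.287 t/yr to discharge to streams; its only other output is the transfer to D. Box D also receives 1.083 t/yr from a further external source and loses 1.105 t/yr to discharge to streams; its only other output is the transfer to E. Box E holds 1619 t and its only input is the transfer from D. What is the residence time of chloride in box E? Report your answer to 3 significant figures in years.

275 yr

Box A: F(A→B) = (2.616 + 19.03) − 7.896 = 13.750 t/yr.
Box B: F(B→C) = (13.750 + 4.132) − 8.640 = 9.2420 t/yr.
Box C: F(C→D) = (9.2420 + 0.9509) − 4.287 = 5.9059 t/yr.
Box D: F(D→E) = (5.9059 + 1.083) − 1.105 = 5.8839 t/yr.
Box E throughput = its input = 5.8839 t/yr; τ = 1619 / 5.8839 = 275.2 yr.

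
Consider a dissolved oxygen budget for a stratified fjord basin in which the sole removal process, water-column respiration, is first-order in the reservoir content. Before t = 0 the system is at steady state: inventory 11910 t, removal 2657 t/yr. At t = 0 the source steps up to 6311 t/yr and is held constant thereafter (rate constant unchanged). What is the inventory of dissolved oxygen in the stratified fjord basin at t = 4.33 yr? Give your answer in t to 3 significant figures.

22100 t

τ = M₀/F₀ = 11910/2657 = 4.482 yr; rate constant k = 1/τ.
New steady state M_∞ = F₁/k = F₁·τ = 6311 × 4.482 = 28289 t.
M(t) = M_∞ + (M₀ − M_∞)·e^(−t/τ); t/τ = 4.33/4.482 = 0.9660, so e^(−t/τ) = 0.3806.
M(t) = 28289 − 16380 × 0.3806 = 22055 t.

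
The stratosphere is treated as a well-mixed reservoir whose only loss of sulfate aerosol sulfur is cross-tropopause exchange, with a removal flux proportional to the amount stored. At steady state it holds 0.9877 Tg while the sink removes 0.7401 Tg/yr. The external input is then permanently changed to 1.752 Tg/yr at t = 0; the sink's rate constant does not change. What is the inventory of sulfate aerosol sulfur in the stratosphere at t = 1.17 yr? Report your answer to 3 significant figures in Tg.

1.78 Tg

The sink rate constant is k = F₀/M₀ = 0.7401/0.9877 = 0.7493 yr⁻¹.
Solving dM/dt = F₁ − kM with M(0) = M₀ gives M(t) = F₁/k + (M₀ − F₁/k)·e^(−kt).
F₁/k = 1.752/0.7493 = 2.3381 Tg; kt = 0.7493 × 1.17 = 0.8767, e^(−kt) = 0.4162.
M(1.17) = 2.3381 + (0.9877 − 2.3381) × 0.4162 = 2.3381 − 0.5620 = 1.7761 Tg.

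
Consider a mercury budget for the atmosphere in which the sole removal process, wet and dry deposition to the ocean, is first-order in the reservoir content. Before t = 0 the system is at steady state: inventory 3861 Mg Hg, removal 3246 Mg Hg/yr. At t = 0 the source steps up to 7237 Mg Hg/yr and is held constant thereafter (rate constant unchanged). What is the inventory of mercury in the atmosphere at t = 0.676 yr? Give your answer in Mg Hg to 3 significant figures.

τ = M₀/F₀ = 3861/3246 = 1.189 yr; rate constant k = 1/τ.
New steady state M_∞ = F₁/k = F₁·τ = 7237 × 1.189 = 8608.2 Mg Hg.
M(t) = M_∞ + (M₀ − M_∞)·e^(−t/τ); t/τ = 0.676/1.189 = 0.5683, so e^(−t/τ) = 0.5665.
M(t) = 8608.2 − 4747 × 0.5665 = 5919.0 Mg Hg.

5920 Mg Hg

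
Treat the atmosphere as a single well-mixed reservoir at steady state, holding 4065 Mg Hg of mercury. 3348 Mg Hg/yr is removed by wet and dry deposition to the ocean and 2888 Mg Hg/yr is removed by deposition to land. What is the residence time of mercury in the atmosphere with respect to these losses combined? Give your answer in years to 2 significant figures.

0.65 yr

Total removal = 3348 + 2888 = 6236.0 Mg Hg/yr.
τ = M / ΣF_out = 4065 / 6236.0 = 0.6519 yr.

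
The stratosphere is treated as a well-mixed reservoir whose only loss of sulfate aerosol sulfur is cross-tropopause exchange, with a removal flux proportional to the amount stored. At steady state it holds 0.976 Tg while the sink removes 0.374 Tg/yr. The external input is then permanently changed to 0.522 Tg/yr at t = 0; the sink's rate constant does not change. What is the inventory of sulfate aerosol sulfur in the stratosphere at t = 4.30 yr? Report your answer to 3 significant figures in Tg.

1.29 Tg

Residence time τ = M₀/F₀ = 2.610 yr. The eventual steady state is M_∞ = M₀·(F₁/F₀) = 0.976 × 0.522/0.374 = 1.3622 Tg.
The anomaly ΔM(t) = M(t) − M_∞ decays as ΔM₀·e^(−t/τ) with ΔM₀ = 0.976 − 1.3622 = −0.3862 Tg.
At t = 4.30 yr, e^(−t/τ) = e^(−1.648) = 0.1925, so ΔM = −0.07434 Tg and M = 1.3622 − 0.07434 = 1.2879 Tg.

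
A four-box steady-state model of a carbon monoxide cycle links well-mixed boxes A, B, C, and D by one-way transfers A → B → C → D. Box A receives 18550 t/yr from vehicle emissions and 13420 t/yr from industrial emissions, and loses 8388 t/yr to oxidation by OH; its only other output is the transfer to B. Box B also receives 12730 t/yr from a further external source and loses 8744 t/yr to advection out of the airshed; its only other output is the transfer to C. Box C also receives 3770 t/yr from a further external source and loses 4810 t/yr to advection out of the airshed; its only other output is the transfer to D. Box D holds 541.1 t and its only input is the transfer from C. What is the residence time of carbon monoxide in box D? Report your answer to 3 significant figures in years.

Box A: F(A→B) = (18550 + 13420) − 8388 = 23582 t/yr.
Box B: F(B→C) = (23582 + 12730) − 8744 = 27568 t/yr.
Box C: F(C→D) = (27568 + 3770) − 4810 = 26528 t/yr.
Box D throughput = its input = 26528 t/yr; τ = 541.1 / 26528 = 0.02040 yr.

0.0204 yr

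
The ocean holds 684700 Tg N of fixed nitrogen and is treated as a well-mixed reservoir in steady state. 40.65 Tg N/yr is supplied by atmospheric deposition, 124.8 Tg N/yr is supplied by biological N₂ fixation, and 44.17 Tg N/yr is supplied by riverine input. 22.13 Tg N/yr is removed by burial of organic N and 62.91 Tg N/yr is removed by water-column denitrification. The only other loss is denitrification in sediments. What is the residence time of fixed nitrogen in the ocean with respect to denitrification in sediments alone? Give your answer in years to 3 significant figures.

At steady state ΣF_in = ΣF_out.
ΣF_in = 40.65 + 124.8 + 44.17 = 209.62 Tg N/yr.
Denitrification in sediments flux = ΣF_in − (22.13 + 62.91) = 209.62 − 85.04 = 124.6 Tg N/yr.
τ = M / F = 684700 / 124.6 = 5496 yr.

5500 yr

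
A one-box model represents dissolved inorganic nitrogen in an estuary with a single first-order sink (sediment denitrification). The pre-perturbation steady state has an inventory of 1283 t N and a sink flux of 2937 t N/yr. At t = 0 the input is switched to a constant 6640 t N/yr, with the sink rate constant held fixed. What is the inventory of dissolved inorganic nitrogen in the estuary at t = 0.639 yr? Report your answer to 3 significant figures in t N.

2530 t N

τ = M₀/F₀ = 1283/2937 = 0.4368 yr; rate constant k = 1/τ.
New steady state M_∞ = F₁/k = F₁·τ = 6640 × 0.4368 = 2900.6 t N.
M(t) = M_∞ + (M₀ − M_∞)·e^(−t/τ); t/τ = 0.639/0.4368 = 1.463, so e^(−t/τ) = 0.2316.
M(t) = 2900.6 − 1618 × 0.2316 = 2526.0 t N.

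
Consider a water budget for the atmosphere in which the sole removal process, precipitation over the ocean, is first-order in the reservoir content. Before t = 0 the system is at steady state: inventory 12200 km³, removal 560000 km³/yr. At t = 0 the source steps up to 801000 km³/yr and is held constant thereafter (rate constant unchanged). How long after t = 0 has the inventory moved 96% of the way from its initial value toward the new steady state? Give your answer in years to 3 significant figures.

τ = M₀/F₀ = 12200/560000 = 0.02179 yr.
The remaining gap fraction is e^(−t/τ); 96% covered ⇒ e^(−t/τ) = 0.0400.
t = −τ ln(0.0400) = 0.02179 × 3.219 = 0.07013 yr.

0.0701 yr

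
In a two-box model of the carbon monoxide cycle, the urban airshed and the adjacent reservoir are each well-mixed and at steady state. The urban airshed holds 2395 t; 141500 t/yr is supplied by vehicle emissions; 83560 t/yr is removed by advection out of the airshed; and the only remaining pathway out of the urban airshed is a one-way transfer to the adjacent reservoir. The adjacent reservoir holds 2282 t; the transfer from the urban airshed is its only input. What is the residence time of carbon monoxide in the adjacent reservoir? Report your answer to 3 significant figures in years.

0.0394 yr

Balance the urban airshed: ΣF_in = 141500 t/yr.
Transfer to the adjacent reservoir = ΣF_in − (83560) = 57940 t/yr.
At steady state the output of the adjacent reservoir equals its input, 57940 t/yr.
τ = M / F = 2282 / 57940 = 0.03939 yr.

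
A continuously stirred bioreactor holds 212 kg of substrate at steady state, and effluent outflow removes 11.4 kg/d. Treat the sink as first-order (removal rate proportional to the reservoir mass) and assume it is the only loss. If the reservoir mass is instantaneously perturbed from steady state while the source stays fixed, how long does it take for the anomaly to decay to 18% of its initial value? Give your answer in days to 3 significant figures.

For a linear reservoir the anomaly decays as exp(−t/τ) with τ = M/F = 212/11.4 = 18.60 d.
exp(−t/τ) = 0.18 ⇒ t = −τ ln(0.18) = 18.60 × 1.715 = 31.89 d.

31.9 d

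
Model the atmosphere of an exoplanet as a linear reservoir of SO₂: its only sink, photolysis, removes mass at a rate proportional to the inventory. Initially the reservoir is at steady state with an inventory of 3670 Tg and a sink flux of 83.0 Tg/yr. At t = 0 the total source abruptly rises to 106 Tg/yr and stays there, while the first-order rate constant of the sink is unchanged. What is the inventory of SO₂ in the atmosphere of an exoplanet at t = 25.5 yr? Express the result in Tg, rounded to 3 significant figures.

4120 Tg

τ = M₀/F₀ = 3670/83.0 = 44.22 yr; rate constant k = 1/τ.
New steady state M_∞ = F₁/k = F₁·τ = 106 × 44.22 = 4687.0 Tg.
M(t) = M_∞ + (M₀ − M_∞)·e^(−t/τ); t/τ = 25.5/44.22 = 0.5767, so e^(−t/τ) = 0.5617.
M(t) = 4687.0 − 1017 × 0.5617 = 4115.7 Tg.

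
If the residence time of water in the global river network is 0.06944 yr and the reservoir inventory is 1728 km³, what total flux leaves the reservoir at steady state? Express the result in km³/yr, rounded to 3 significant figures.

24900 km³/yr

F = M / τ = 1728 / 0.06944 = 24880 km³/yr.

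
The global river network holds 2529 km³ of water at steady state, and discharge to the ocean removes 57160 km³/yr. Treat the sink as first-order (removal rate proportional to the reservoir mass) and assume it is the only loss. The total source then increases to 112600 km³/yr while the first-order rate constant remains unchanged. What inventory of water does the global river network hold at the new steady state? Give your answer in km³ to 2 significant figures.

Rate constant k = F/M = 57160 / 2529 = 22.60 yr⁻¹.
At the new steady state, source = k·M_new ⇒ M_new = 112600 / 22.60 = 4982 km³.
(Equivalently M_new = M × F_new/F_old = 2529 × 112600/57160.)

5000 km³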